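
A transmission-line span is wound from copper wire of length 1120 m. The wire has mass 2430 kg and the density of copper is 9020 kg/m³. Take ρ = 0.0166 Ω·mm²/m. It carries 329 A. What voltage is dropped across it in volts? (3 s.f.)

25.4 V

ρ = 0.0166 Ω·mm²/m = 1.66×10^-8 Ω·m
A = m/(density·L) = 2430/(9020×1120) = 2.4054e-04 m²
R = ρL/A = (1.66×10^-8)(1120)/(2.4054e-04) = 0.07729 Ω
V = IR = 329 × 0.07729 = 25.4 V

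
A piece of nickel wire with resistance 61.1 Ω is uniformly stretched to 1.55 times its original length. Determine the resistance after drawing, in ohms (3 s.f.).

147 Ω

Volume constant ⇒ A' = A/k with k = 1.55. R' = ρ(kL)/(A/k) = k²R.
R' = 2.403 × 61.1 = 147 Ω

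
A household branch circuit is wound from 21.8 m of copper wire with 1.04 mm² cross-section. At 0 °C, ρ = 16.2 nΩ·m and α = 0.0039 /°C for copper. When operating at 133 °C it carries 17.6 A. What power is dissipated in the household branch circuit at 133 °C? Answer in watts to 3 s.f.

ρ = 16.2 nΩ·m = 1.62×10^-8 Ω·m
A = 1.04 mm² = 1.040e-06 m²
R₍0₎ = ρL/A = (1.62×10^-8)(21.8)/(1.040e-06) = 0.3396 Ω
R₍133₎ = R₍0₎(1 + αΔT) = 0.3396 × (1 + 0.0039×133) = 0.5157 Ω
P = I²R = (17.6)² × 0.5157 = 160 W

160 W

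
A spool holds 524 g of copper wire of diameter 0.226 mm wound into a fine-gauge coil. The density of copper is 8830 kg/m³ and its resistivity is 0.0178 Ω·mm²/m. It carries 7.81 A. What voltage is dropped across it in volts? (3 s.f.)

5130 V

ρ = 0.0178 Ω·mm²/m = 1.78×10^-8 Ω·m
A = π(d/2)² = π(1.1300e-04 m)² = 4.0115e-08 m²
L = m/(density·A) = 0.524/(8830×4.0115e-08) = 1479 m
R = ρL/A = (1.78×10^-8)(1479)/(4.0115e-08) = 656.4 Ω
V = IR = 7.81 × 656.4 = 5130 V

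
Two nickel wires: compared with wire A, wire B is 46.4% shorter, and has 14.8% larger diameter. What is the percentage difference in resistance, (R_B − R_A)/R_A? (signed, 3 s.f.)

-59.3%

R ∝ L/d², so R_B/R_A = (1 − 46.4/100) × (1 + 14.8/100)⁻²
= 0.536 × 0.7588 = 0.4067
(R_B − R_A)/R_A = 0.4067 − 1 = -59.3%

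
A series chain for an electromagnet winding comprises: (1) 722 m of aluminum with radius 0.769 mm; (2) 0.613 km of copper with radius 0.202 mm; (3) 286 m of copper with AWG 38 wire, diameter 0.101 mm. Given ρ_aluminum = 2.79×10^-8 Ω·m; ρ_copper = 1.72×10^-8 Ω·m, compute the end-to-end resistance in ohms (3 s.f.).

Seg 1: A = πr² = π(7.6900e-04 m)² = 1.858e-06 m²
R_1 = (2.79×10^-8)(722)/(1.858e-06) = 10.84 Ω
Seg 2: A = πr² = π(2.0200e-04 m)² = 1.282e-07 m²
R_2 = (1.72×10^-8)(613)/(1.282e-07) = 82.25 Ω
Seg 3: A = π(0.101/2 mm)² = π(5.0500e-05 m)² = 8.012e-09 m²
R_3 = (1.72×10^-8)(286)/(8.012e-09) = 614 Ω
R_total = R_1 + R_2 + R_3 = 707 Ω

707 Ω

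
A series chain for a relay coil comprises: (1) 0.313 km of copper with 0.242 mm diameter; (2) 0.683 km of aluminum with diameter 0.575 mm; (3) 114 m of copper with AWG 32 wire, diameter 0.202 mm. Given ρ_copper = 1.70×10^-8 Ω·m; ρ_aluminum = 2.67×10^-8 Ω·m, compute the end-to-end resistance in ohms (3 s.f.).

246 Ω

Seg 1: A = π(d/2)² = π(1.2100e-04 m)² = 4.600e-08 m²
R_1 = (1.70×10^-8)(313)/(4.600e-08) = 115.7 Ω
Seg 2: A = π(d/2)² = π(2.8750e-04 m)² = 2.597e-07 m²
R_2 = (2.67×10^-8)(683)/(2.597e-07) = 70.23 Ω
Seg 3: A = π(0.202/2 mm)² = π(1.0100e-04 m)² = 3.205e-08 m²
R_3 = (1.70×10^-8)(114)/(3.205e-08) = 60.47 Ω
R_total = R_1 + R_2 + R_3 = 246 Ω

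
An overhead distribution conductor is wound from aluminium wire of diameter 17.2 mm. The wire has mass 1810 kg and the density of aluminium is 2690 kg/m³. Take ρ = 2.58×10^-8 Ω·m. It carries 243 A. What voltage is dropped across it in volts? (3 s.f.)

A = π(d/2)² = π(8.6000e-03 m)² = 2.3235e-04 m²
L = m/(density·A) = 1810/(2690×2.3235e-04) = 2896 m
R = ρL/A = (2.58×10^-8)(2896)/(2.3235e-04) = 0.3216 Ω
V = IR = 243 × 0.3216 = 78.1 V

78.1 V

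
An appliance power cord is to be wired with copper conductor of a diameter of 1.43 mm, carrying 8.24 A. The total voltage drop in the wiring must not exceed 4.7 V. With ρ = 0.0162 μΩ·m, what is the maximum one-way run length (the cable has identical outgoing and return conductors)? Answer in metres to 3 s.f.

28.3 m

ρ = 0.0162 μΩ·m = 1.62×10^-8 Ω·m
A = π(d/2)² = π(7.1500e-04 m)² = 1.606e-06 m²
L_max = V_max·A/(2·ρI) = (4.7)(1.606e-06)/(2×1.62×10^-8×8.24) = 28.3 m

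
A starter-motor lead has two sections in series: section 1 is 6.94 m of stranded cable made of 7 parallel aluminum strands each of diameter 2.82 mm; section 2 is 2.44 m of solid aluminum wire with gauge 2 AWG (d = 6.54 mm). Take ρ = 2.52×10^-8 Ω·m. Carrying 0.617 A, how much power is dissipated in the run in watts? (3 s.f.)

Section 1: A_strand = π(1.4100e-03)² = 6.246e-06 m²; R₁ = ρL/(N·A_s) = (2.52×10^-8)(6.94)/(7×6.246e-06) = 0.004 Ω
Section 2: A = π(6.54/2 mm)² = π(3.2700e-03 m)² = 3.359e-05 m²
R₂ = (2.52×10^-8)(2.44)/(3.359e-05) = 0.00183 Ω
R = R₁ + R₂ = 0.005831 Ω
P = I²R = (0.617)² × 0.005831 = 0.00222 W

0.00222 W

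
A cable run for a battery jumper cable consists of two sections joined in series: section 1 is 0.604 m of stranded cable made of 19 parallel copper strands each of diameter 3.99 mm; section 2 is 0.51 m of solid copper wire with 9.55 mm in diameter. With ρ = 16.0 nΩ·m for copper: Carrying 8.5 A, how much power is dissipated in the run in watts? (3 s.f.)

0.0112 W

ρ = 16.0 nΩ·m = 1.60×10^-8 Ω·m
Section 1: A_strand = π(1.9950e-03)² = 1.250e-05 m²; R₁ = ρL/(N·A_s) = (1.60×10^-8)(0.604)/(19×1.250e-05) = 4.068×10^-5 Ω
Section 2: A = π(d/2)² = π(4.7750e-03 m)² = 7.163e-05 m²
R₂ = (1.60×10^-8)(0.51)/(7.163e-05) = 1.139×10^-4 Ω
R = R₁ + R₂ = 1.546×10^-4 Ω
P = I²R = (8.5)² × 1.546×10^-4 = 0.0112 W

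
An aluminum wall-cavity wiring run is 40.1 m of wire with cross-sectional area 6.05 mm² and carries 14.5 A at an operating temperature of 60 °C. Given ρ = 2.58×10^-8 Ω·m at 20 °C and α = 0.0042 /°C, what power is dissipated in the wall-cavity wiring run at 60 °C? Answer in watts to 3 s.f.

42.0 W

A = 6.05 mm² = 6.050e-06 m²
R₍20₎ = ρL/A = (2.58×10^-8)(40.1)/(6.050e-06) = 0.171 Ω
R₍60₎ = R₍20₎(1 + αΔT) = 0.171 × (1 + 0.0042×40) = 0.1997 Ω
P = I²R = (14.5)² × 0.1997 = 42.0 W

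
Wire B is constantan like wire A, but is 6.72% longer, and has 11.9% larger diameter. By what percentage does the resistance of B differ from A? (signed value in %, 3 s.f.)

-14.8%

R ∝ L/d², so R_B/R_A = (1 + 6.72/100) × (1 + 11.9/100)⁻²
= 1.067 × 0.7986 = 0.8523
(R_B − R_A)/R_A = 0.8523 − 1 = -14.8%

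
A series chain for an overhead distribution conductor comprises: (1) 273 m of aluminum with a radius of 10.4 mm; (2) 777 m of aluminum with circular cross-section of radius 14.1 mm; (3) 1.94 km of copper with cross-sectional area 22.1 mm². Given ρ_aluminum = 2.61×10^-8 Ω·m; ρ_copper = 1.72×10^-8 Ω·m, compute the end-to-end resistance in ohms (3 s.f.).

Seg 1: A = πr² = π(1.0400e-02 m)² = 3.398e-04 m²
R_1 = (2.61×10^-8)(273)/(3.398e-04) = 0.02097 Ω
Seg 2: A = πr² = π(1.4100e-02 m)² = 6.246e-04 m²
R_2 = (2.61×10^-8)(777)/(6.246e-04) = 0.03247 Ω
Seg 3: A = 22.1 mm² = 2.210e-05 m²
R_3 = (1.72×10^-8)(1940)/(2.210e-05) = 1.51 Ω
R_total = R_1 + R_2 + R_3 = 1.56 Ω

1.56 Ω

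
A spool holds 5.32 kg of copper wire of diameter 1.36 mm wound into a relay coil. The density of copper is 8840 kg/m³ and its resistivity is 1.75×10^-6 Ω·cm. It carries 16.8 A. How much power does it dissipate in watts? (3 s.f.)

1410 W

ρ = 1.75×10^-6 Ω·cm = 1.75×10^-8 Ω·m
A = π(d/2)² = π(6.8000e-04 m)² = 1.4527e-06 m²
L = m/(density·A) = 5.32/(8840×1.4527e-06) = 414.3 m
R = ρL/A = (1.75×10^-8)(414.3)/(1.4527e-06) = 4.991 Ω
P = I²R = (16.8)² × 4.991 = 1410 W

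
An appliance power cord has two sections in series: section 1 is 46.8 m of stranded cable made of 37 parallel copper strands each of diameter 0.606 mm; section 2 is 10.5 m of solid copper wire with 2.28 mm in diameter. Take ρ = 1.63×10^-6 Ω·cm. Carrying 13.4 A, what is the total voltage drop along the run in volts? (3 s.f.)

1.52 V

ρ = 1.63×10^-6 Ω·cm = 1.63×10^-8 Ω·m
Section 1: A_strand = π(3.0300e-04)² = 2.884e-07 m²; R₁ = ρL/(N·A_s) = (1.63×10^-8)(46.8)/(37×2.884e-07) = 0.07148 Ω
Section 2: A = π(d/2)² = π(1.1400e-03 m)² = 4.083e-06 m²
R₂ = (1.63×10^-8)(10.5)/(4.083e-06) = 0.04192 Ω
R = R₁ + R₂ = 0.1134 Ω
V = IR = 13.4 × 0.1134 = 1.52 V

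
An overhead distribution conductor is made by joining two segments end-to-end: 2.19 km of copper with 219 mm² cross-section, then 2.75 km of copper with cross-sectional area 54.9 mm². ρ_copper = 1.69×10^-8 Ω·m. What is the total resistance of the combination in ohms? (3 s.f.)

1.02 Ω

Segment 1: A = 219 mm² = 2.190e-04 m²
R₁ = ρL/A = (1.69×10^-8)(2190)/(2.190e-04) = 0.169 Ω
Segment 2: A = 54.9 mm² = 5.490e-05 m²
R₂ = (1.69×10^-8)(2750)/(5.490e-05) = 0.8465 Ω
R = R₁ + R₂ = 1.02 Ω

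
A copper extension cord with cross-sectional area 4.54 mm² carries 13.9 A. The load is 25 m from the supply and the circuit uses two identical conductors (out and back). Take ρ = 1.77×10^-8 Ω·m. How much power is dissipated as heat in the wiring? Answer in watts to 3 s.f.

37.7 W

A = 4.54 mm² = 4.540e-06 m²
Total conductor length (both ways) L = 2 × 25 = 50 m
R = ρL/A = (1.77×10^-8)(50)/(4.540e-06) = 0.1949 Ω
P = I²R = (13.9)² × 0.1949 = 37.7 W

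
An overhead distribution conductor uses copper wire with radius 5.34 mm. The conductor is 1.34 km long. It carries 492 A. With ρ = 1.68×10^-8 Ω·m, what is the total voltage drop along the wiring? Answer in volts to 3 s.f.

A = πr² = π(5.3400e-03 m)² = 8.958e-05 m²
R = ρL/A = (1.68×10^-8)(1340)/(8.958e-05) = 0.2513 Ω
V = IR = 492 × 0.2513 = 124 V

124 V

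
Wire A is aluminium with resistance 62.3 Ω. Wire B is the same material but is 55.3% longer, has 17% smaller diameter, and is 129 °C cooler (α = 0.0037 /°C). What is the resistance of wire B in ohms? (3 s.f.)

73.4 Ω

R ∝ ρL/d² with ρ ∝ (1+αΔT), so R_B/R_A = (1 + 55.3/100) × (1 − 17/100)⁻² × (1 − 0.0037×129)
= 1.553 × 1.452 × 0.5227 = 1.178
R_B = 1.178 × 62.3 = 73.4 Ω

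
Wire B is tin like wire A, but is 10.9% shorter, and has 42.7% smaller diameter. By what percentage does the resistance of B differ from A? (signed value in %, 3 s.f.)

R ∝ L/d², so R_B/R_A = (1 − 10.9/100) × (1 − 42.7/100)⁻²
= 0.891 × 3.046 = 2.714
(R_B − R_A)/R_A = 2.714 − 1 = 171%

171%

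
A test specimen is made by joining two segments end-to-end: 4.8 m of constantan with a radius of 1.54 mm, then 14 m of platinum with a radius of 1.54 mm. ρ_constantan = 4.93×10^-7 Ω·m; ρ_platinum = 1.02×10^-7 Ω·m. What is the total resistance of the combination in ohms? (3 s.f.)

0.509 Ω

Segment 1: A = πr² = π(1.5400e-03 m)² = 7.451e-06 m²
R₁ = ρL/A = (4.93×10^-7)(4.8)/(7.451e-06) = 0.3176 Ω
R₂ = (1.02×10^-7)(14)/(7.451e-06) = 0.1917 Ω
R = R₁ + R₂ = 0.509 Ω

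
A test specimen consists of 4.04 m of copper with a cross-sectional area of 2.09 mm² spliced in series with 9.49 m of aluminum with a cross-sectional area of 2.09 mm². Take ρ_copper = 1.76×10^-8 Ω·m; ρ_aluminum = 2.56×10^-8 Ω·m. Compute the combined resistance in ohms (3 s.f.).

Segment 1: A = 2.09 mm² = 2.090e-06 m²
R₁ = ρL/A = (1.76×10^-8)(4.04)/(2.090e-06) = 0.03402 Ω
R₂ = (2.56×10^-8)(9.49)/(2.090e-06) = 0.1162 Ω
R = R₁ + R₂ = 0.150 Ω

0.150 Ω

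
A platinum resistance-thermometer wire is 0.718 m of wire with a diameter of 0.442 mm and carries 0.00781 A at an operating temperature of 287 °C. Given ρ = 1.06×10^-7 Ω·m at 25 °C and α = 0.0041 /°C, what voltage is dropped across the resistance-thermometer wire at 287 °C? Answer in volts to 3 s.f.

0.00804 V

A = π(d/2)² = π(2.2100e-04 m)² = 1.534e-07 m²
R₍25₎ = ρL/A = (1.06×10^-7)(0.718)/(1.534e-07) = 0.496 Ω
R₍287₎ = R₍25₎(1 + αΔT) = 0.496 × (1 + 0.0041×262) = 1.029 Ω
V = IR = 0.00781 × 1.029 = 0.00804 V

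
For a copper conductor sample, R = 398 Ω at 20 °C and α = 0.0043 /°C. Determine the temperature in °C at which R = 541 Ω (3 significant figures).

104 °C

R = R₀(1 + α(T − T₀)) ⇒ T = T₀ + (R/R₀ − 1)/α
T = 20 + (541/398 − 1)/0.0043 = 20 + (0.3593)/0.0043 = 104 °C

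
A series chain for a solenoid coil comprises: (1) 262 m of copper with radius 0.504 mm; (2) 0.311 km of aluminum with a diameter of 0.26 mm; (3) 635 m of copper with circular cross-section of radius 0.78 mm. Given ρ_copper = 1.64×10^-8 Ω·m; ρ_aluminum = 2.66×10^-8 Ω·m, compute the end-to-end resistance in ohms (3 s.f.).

Seg 1: A = πr² = π(5.0400e-04 m)² = 7.980e-07 m²
R_1 = (1.64×10^-8)(262)/(7.980e-07) = 5.384 Ω
Seg 2: A = π(d/2)² = π(1.3000e-04 m)² = 5.309e-08 m²
R_2 = (2.66×10^-8)(311)/(5.309e-08) = 155.8 Ω
Seg 3: A = πr² = π(7.8000e-04 m)² = 1.911e-06 m²
R_3 = (1.64×10^-8)(635)/(1.911e-06) = 5.449 Ω
R_total = R_1 + R_2 + R_3 = 167 Ω

167 Ω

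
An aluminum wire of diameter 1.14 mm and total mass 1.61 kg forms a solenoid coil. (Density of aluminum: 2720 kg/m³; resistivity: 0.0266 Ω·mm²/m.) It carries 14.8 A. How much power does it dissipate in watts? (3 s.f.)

3310 W

ρ = 0.0266 Ω·mm²/m = 2.66×10^-8 Ω·m
A = π(d/2)² = π(5.7000e-04 m)² = 1.0207e-06 m²
L = m/(density·A) = 1.61/(2720×1.0207e-06) = 579.9 m
R = ρL/A = (2.66×10^-8)(579.9)/(1.0207e-06) = 15.11 Ω
P = I²R = (14.8)² × 15.11 = 3310 W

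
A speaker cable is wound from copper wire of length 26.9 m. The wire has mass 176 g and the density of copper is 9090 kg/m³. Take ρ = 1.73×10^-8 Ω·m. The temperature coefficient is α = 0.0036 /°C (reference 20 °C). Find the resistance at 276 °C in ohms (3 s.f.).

1.24 Ω

A = m/(density·L) = 0.176/(9090×26.9) = 7.1977e-07 m²
R = ρL/A = (1.73×10^-8)(26.9)/(7.1977e-07) = 0.6465 Ω
R(276 °C) = 0.6465 × (1 + 0.0036×256) = 1.24 Ω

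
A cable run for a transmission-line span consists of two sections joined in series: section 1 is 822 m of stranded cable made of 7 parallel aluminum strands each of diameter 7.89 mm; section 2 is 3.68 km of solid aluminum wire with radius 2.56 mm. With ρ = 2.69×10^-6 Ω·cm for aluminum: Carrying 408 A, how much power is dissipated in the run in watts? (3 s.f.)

ρ = 2.69×10^-6 Ω·cm = 2.69×10^-8 Ω·m
Section 1: A_strand = π(3.9450e-03)² = 4.889e-05 m²; R₁ = ρL/(N·A_s) = (2.69×10^-8)(822)/(7×4.889e-05) = 0.06461 Ω
Section 2: A = πr² = π(2.5600e-03 m)² = 2.059e-05 m²
R₂ = (2.69×10^-8)(3680)/(2.059e-05) = 4.808 Ω
R = R₁ + R₂ = 4.873 Ω
P = I²R = (408)² × 4.873 = 8.11×10^5 W

8.11×10^5 W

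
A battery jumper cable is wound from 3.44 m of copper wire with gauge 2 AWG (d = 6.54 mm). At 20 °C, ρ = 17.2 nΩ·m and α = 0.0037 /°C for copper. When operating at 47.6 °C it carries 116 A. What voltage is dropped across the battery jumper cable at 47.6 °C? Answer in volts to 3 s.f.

0.225 V

ρ = 17.2 nΩ·m = 1.72×10^-8 Ω·m
A = π(6.54/2 mm)² = π(3.2700e-03 m)² = 3.359e-05 m²
R₍20₎ = ρL/A = (1.72×10^-8)(3.44)/(3.359e-05) = 0.001761 Ω
R₍47.6₎ = R₍20₎(1 + αΔT) = 0.001761 × (1 + 0.0037×27.6) = 0.001941 Ω
V = IR = 116 × 0.001941 = 0.225 V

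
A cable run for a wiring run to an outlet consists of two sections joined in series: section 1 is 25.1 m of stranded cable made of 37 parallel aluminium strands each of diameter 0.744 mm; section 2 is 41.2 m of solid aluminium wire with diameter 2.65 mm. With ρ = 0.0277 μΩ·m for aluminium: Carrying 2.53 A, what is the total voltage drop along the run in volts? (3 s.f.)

0.633 V

ρ = 0.0277 μΩ·m = 2.77×10^-8 Ω·m
Section 1: A_strand = π(3.7200e-04)² = 4.347e-07 m²; R₁ = ρL/(N·A_s) = (2.77×10^-8)(25.1)/(37×4.347e-07) = 0.04322 Ω
Section 2: A = π(d/2)² = π(1.3250e-03 m)² = 5.515e-06 m²
R₂ = (2.77×10^-8)(41.2)/(5.515e-06) = 0.2069 Ω
R = R₁ + R₂ = 0.2501 Ω
V = IR = 2.53 × 0.2501 = 0.633 V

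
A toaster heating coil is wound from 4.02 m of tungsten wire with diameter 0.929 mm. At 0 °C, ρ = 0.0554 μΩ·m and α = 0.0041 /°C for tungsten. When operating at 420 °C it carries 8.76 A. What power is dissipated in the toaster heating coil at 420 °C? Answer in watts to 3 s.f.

68.6 W

ρ = 0.0554 μΩ·m = 5.54×10^-8 Ω·m
A = π(d/2)² = π(4.6450e-04 m)² = 6.778e-07 m²
R₍0₎ = ρL/A = (5.54×10^-8)(4.02)/(6.778e-07) = 0.3286 Ω
R₍420₎ = R₍0₎(1 + αΔT) = 0.3286 × (1 + 0.0041×420) = 0.8943 Ω
P = I²R = (8.76)² × 0.8943 = 68.6 W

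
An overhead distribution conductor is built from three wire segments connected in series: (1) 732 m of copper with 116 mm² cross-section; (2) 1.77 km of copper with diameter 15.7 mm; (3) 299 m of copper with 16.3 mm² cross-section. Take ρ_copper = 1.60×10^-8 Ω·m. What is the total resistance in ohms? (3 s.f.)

0.541 Ω

Seg 1: A = 116 mm² = 1.160e-04 m²
R_1 = (1.60×10^-8)(732)/(1.160e-04) = 0.101 Ω
Seg 2: A = π(d/2)² = π(7.8500e-03 m)² = 1.936e-04 m²
R_2 = (1.60×10^-8)(1770)/(1.936e-04) = 0.1463 Ω
Seg 3: A = 16.3 mm² = 1.630e-05 m²
R_3 = (1.60×10^-8)(299)/(1.630e-05) = 0.2935 Ω
R_total = R_1 + R_2 + R_3 = 0.541 Ω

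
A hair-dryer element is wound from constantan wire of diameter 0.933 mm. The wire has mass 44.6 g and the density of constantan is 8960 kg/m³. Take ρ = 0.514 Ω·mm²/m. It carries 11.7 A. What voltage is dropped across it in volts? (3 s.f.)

ρ = 0.514 Ω·mm²/m = 5.14×10^-7 Ω·m
A = π(d/2)² = π(4.6650e-04 m)² = 6.8368e-07 m²
L = m/(density·A) = 0.0446/(8960×6.8368e-07) = 7.281 m
R = ρL/A = (5.14×10^-7)(7.281)/(6.8368e-07) = 5.474 Ω
V = IR = 11.7 × 5.474 = 64.0 V

64.0 V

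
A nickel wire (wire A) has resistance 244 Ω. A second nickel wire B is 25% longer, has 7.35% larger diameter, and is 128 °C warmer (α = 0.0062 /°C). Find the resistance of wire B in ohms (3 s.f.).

475 Ω

R ∝ ρL/d² with ρ ∝ (1+αΔT), so R_B/R_A = (1 + 25/100) × (1 + 7.35/100)⁻² × (1 + 0.0062×128)
= 1.25 × 0.8678 × 1.794 = 1.946
R_B = 1.946 × 244 = 475 Ω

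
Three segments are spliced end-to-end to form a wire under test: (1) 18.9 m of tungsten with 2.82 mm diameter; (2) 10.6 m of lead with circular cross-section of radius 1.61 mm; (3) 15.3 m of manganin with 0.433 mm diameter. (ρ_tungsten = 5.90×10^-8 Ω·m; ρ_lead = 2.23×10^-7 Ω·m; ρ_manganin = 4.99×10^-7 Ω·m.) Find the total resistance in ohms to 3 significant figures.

Seg 1: A = π(d/2)² = π(1.4100e-03 m)² = 6.246e-06 m²
R_1 = (5.90×10^-8)(18.9)/(6.246e-06) = 0.1785 Ω
Seg 2: A = πr² = π(1.6100e-03 m)² = 8.143e-06 m²
R_2 = (2.23×10^-7)(10.6)/(8.143e-06) = 0.2903 Ω
Seg 3: A = π(d/2)² = π(2.1650e-04 m)² = 1.473e-07 m²
R_3 = (4.99×10^-7)(15.3)/(1.473e-07) = 51.85 Ω
R_total = R_1 + R_2 + R_3 = 52.3 Ω

52.3 Ω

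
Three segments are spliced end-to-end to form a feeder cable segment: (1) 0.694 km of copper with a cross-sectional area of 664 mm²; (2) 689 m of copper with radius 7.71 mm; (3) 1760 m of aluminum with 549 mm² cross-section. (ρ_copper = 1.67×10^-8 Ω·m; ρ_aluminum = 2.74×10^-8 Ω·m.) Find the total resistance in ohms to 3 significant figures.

0.167 Ω

Seg 1: A = 664 mm² = 6.640e-04 m²
R_1 = (1.67×10^-8)(694)/(6.640e-04) = 0.01745 Ω
Seg 2: A = πr² = π(7.7100e-03 m)² = 1.867e-04 m²
R_2 = (1.67×10^-8)(689)/(1.867e-04) = 0.06161 Ω
Seg 3: A = 549 mm² = 5.490e-04 m²
R_3 = (2.74×10^-8)(1760)/(5.490e-04) = 0.08784 Ω
R_total = R_1 + R_2 + R_3 = 0.167 Ω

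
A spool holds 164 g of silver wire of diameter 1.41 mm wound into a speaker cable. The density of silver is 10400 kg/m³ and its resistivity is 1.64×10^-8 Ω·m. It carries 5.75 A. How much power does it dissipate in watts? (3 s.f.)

A = π(d/2)² = π(7.0500e-04 m)² = 1.5615e-06 m²
L = m/(density·A) = 0.164/(10400×1.5615e-06) = 10.1 m
R = ρL/A = (1.64×10^-8)(10.1)/(1.5615e-06) = 0.1061 Ω
P = I²R = (5.75)² × 0.1061 = 3.51 W

3.51 W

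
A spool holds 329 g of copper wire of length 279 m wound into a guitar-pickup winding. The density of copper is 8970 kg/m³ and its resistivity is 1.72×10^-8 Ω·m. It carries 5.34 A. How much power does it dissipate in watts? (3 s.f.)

A = m/(density·L) = 0.329/(8970×279) = 1.3146e-07 m²
R = ρL/A = (1.72×10^-8)(279)/(1.3146e-07) = 36.5 Ω
P = I²R = (5.34)² × 36.5 = 1040 W

1040 W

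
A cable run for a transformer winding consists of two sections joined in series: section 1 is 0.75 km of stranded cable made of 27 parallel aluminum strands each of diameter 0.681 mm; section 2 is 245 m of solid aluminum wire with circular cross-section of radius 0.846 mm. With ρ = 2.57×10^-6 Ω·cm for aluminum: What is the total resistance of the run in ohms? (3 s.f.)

4.76 Ω

ρ = 2.57×10^-6 Ω·cm = 2.57×10^-8 Ω·m
Section 1: A_strand = π(3.4050e-04)² = 3.642e-07 m²; R₁ = ρL/(N·A_s) = (2.57×10^-8)(750)/(27×3.642e-07) = 1.96 Ω
Section 2: A = πr² = π(8.4600e-04 m)² = 2.248e-06 m²
R₂ = (2.57×10^-8)(245)/(2.248e-06) = 2.8 Ω
R = R₁ + R₂ = 4.76 Ω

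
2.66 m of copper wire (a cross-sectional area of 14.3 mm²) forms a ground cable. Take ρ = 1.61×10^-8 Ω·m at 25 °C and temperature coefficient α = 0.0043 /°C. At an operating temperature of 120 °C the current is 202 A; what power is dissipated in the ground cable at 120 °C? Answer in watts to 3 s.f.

A = 14.3 mm² = 1.430e-05 m²
R₍25₎ = ρL/A = (1.61×10^-8)(2.66)/(1.430e-05) = 0.002995 Ω
R₍120₎ = R₍25₎(1 + αΔT) = 0.002995 × (1 + 0.0043×95) = 0.004218 Ω
P = I²R = (202)² × 0.004218 = 172 W

172 W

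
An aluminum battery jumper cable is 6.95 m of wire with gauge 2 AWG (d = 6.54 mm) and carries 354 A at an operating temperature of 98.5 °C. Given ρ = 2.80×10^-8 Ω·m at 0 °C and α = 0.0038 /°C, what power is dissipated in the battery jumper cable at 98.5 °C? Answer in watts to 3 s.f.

A = π(6.54/2 mm)² = π(3.2700e-03 m)² = 3.359e-05 m²
R₍0₎ = ρL/A = (2.80×10^-8)(6.95)/(3.359e-05) = 0.005793 Ω
R₍98.5₎ = R₍0₎(1 + αΔT) = 0.005793 × (1 + 0.0038×98.5) = 0.007961 Ω
P = I²R = (354)² × 0.007961 = 998 W

998 W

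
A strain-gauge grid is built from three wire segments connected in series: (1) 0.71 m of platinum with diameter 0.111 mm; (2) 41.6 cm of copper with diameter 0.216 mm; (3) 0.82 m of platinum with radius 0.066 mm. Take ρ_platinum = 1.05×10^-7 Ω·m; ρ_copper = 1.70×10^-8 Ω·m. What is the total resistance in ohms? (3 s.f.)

Seg 1: A = π(d/2)² = π(5.5500e-05 m)² = 9.677e-09 m²
R_1 = (1.05×10^-7)(0.71)/(9.677e-09) = 7.704 Ω
Seg 2: A = π(d/2)² = π(1.0800e-04 m)² = 3.664e-08 m²
R_2 = (1.70×10^-8)(0.416)/(3.664e-08) = 0.193 Ω
Seg 3: A = πr² = π(6.6000e-05 m)² = 1.368e-08 m²
R_3 = (1.05×10^-7)(0.82)/(1.368e-08) = 6.292 Ω
R_total = R_1 + R_2 + R_3 = 14.2 Ω

14.2 Ω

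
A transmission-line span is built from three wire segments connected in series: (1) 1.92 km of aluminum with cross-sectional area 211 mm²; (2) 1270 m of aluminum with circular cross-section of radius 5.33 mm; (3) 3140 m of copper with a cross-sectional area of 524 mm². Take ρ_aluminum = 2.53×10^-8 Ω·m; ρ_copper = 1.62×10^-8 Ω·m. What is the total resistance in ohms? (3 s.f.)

0.687 Ω

Seg 1: A = 211 mm² = 2.110e-04 m²
R_1 = (2.53×10^-8)(1920)/(2.110e-04) = 0.2302 Ω
Seg 2: A = πr² = π(5.3300e-03 m)² = 8.925e-05 m²
R_2 = (2.53×10^-8)(1270)/(8.925e-05) = 0.36 Ω
Seg 3: A = 524 mm² = 5.240e-04 m²
R_3 = (1.62×10^-8)(3140)/(5.240e-04) = 0.09708 Ω
R_total = R_1 + R_2 + R_3 = 0.687 Ω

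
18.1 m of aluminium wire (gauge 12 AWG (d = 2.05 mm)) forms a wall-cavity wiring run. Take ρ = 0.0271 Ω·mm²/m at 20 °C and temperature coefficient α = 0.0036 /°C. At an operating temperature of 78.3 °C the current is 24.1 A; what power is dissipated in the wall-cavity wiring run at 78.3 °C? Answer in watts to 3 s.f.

104 W

ρ = 0.0271 Ω·mm²/m = 2.71×10^-8 Ω·m
A = π(2.05/2 mm)² = π(1.0250e-03 m)² = 3.301e-06 m²
R₍20₎ = ρL/A = (2.71×10^-8)(18.1)/(3.301e-06) = 0.1486 Ω
R₍78.3₎ = R₍20₎(1 + αΔT) = 0.1486 × (1 + 0.0036×58.3) = 0.1798 Ω
P = I²R = (24.1)² × 0.1798 = 104 W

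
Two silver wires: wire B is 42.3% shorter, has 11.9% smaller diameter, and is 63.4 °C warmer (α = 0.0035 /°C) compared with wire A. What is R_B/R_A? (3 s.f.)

R ∝ ρL/d² with ρ ∝ (1+αΔT), so R_B/R_A = (1 − 42.3/100) × (1 − 11.9/100)⁻² × (1 + 0.0035×63.4)
= 0.577 × 1.288 × 1.222 = 0.908

0.908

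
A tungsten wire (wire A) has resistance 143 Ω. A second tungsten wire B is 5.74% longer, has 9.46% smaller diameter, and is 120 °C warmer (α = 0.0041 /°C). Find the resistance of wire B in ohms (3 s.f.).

275 Ω

R ∝ ρL/d² with ρ ∝ (1+αΔT), so R_B/R_A = (1 + 5.74/100) × (1 − 9.46/100)⁻² × (1 + 0.0041×120)
= 1.057 × 1.22 × 1.492 = 1.925
R_B = 1.925 × 143 = 275 Ω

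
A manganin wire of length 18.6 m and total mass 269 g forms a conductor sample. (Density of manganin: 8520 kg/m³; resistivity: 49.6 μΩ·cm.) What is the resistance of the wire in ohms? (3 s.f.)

ρ = 49.6 μΩ·cm = 4.96×10^-7 Ω·m
A = m/(density·L) = 0.269/(8520×18.6) = 1.6975e-06 m²
R = ρL/A = (4.96×10^-7)(18.6)/(1.6975e-06) = 5.43 Ω

5.43 Ω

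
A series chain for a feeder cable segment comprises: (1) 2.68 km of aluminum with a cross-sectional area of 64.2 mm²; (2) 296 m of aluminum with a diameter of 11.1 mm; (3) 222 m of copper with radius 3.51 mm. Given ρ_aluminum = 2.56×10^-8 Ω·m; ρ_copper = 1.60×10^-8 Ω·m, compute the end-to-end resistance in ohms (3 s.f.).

1.24 Ω

Seg 1: A = 64.2 mm² = 6.420e-05 m²
R_1 = (2.56×10^-8)(2680)/(6.420e-05) = 1.069 Ω
Seg 2: A = π(d/2)² = π(5.5500e-03 m)² = 9.677e-05 m²
R_2 = (2.56×10^-8)(296)/(9.677e-05) = 0.07831 Ω
Seg 3: A = πr² = π(3.5100e-03 m)² = 3.870e-05 m²
R_3 = (1.60×10^-8)(222)/(3.870e-05) = 0.09177 Ω
R_total = R_1 + R_2 + R_3 = 1.24 Ω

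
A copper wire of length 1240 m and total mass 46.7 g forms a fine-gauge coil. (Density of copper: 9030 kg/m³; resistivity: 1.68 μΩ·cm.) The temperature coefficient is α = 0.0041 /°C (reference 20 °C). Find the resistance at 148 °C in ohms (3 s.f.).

ρ = 1.68 μΩ·cm = 1.68×10^-8 Ω·m
A = m/(density·L) = 0.0467/(9030×1240) = 4.1707e-09 m²
R = ρL/A = (1.68×10^-8)(1240)/(4.1707e-09) = 4995 Ω
R(148 °C) = 4995 × (1 + 0.0041×128) = 7620 Ω

7620 Ω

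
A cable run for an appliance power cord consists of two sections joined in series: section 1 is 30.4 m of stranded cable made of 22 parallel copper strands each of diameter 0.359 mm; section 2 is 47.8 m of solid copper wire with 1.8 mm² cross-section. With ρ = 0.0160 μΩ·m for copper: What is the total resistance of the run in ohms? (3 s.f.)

ρ = 0.0160 μΩ·m = 1.60×10^-8 Ω·m
Section 1: A_strand = π(1.7950e-04)² = 1.012e-07 m²; R₁ = ρL/(N·A_s) = (1.60×10^-8)(30.4)/(22×1.012e-07) = 0.2184 Ω
Section 2: A = 1.8 mm² = 1.800e-06 m²
R₂ = (1.60×10^-8)(47.8)/(1.800e-06) = 0.4249 Ω
R = R₁ + R₂ = 0.643 Ω

0.643 Ω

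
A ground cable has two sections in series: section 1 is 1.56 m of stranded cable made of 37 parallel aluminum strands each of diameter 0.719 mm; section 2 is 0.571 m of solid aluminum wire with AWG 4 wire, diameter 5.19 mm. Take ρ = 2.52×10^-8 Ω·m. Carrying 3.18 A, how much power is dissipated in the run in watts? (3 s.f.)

0.0333 W

Section 1: A_strand = π(3.5950e-04)² = 4.060e-07 m²; R₁ = ρL/(N·A_s) = (2.52×10^-8)(1.56)/(37×4.060e-07) = 0.002617 Ω
Section 2: A = π(5.19/2 mm)² = π(2.5950e-03 m)² = 2.116e-05 m²
R₂ = (2.52×10^-8)(0.571)/(2.116e-05) = 6.802×10^-4 Ω
R = R₁ + R₂ = 0.003297 Ω
P = I²R = (3.18)² × 0.003297 = 0.0333 W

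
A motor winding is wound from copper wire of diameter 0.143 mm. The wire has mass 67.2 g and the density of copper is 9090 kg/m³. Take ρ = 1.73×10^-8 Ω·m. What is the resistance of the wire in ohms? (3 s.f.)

496 Ω

A = π(d/2)² = π(7.1500e-05 m)² = 1.6061e-08 m²
L = m/(density·A) = 0.0672/(9090×1.6061e-08) = 460.3 m
R = ρL/A = (1.73×10^-8)(460.3)/(1.6061e-08) = 496 Ω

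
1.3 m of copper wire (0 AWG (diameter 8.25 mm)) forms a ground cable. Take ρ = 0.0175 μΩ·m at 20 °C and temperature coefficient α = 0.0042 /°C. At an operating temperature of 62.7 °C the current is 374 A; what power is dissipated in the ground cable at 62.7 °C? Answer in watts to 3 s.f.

70.2 W

ρ = 0.0175 μΩ·m = 1.75×10^-8 Ω·m
A = π(8.25/2 mm)² = π(4.1250e-03 m)² = 5.346e-05 m²
R₍20₎ = ρL/A = (1.75×10^-8)(1.3)/(5.346e-05) = 4.256×10^-4 Ω
R₍62.7₎ = R₍20₎(1 + αΔT) = 4.256×10^-4 × (1 + 0.0042×42.7) = 5.019×10^-4 Ω
P = I²R = (374)² × 5.019×10^-4 = 70.2 W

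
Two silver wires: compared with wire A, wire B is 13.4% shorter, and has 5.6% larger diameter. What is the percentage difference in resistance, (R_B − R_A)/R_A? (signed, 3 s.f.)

R ∝ L/d², so R_B/R_A = (1 − 13.4/100) × (1 + 5.6/100)⁻²
= 0.866 × 0.8968 = 0.7766
(R_B − R_A)/R_A = 0.7766 − 1 = -22.3%

-22.3%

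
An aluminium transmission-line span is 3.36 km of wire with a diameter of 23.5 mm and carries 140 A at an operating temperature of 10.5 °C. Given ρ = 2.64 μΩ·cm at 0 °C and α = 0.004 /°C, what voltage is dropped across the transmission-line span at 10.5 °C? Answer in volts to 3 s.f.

29.8 V

ρ = 2.64 μΩ·cm = 2.64×10^-8 Ω·m
A = π(d/2)² = π(1.1750e-02 m)² = 4.337e-04 m²
R₍0₎ = ρL/A = (2.64×10^-8)(3360)/(4.337e-04) = 0.2045 Ω
R₍10.5₎ = R₍0₎(1 + αΔT) = 0.2045 × (1 + 0.004×10.5) = 0.2131 Ω
V = IR = 140 × 0.2131 = 29.8 V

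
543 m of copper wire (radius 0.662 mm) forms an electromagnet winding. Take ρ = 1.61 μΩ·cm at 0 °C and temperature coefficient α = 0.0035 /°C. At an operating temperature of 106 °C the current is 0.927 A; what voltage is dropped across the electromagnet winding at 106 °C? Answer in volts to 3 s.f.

8.07 V

ρ = 1.61 μΩ·cm = 1.61×10^-8 Ω·m
A = πr² = π(6.6200e-04 m)² = 1.377e-06 m²
R₍0₎ = ρL/A = (1.61×10^-8)(543)/(1.377e-06) = 6.35 Ω
R₍106₎ = R₍0₎(1 + αΔT) = 6.35 × (1 + 0.0035×106) = 8.706 Ω
V = IR = 0.927 × 8.706 = 8.07 V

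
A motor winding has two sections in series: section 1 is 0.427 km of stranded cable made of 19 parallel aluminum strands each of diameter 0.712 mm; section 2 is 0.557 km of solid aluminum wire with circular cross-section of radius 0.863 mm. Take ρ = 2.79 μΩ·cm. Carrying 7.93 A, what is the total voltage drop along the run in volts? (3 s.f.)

ρ = 2.79 μΩ·cm = 2.79×10^-8 Ω·m
Section 1: A_strand = π(3.5600e-04)² = 3.982e-07 m²; R₁ = ρL/(N·A_s) = (2.79×10^-8)(427)/(19×3.982e-07) = 1.575 Ω
Section 2: A = πr² = π(8.6300e-04 m)² = 2.340e-06 m²
R₂ = (2.79×10^-8)(557)/(2.340e-06) = 6.642 Ω
R = R₁ + R₂ = 8.217 Ω
V = IR = 7.93 × 8.217 = 65.2 V

65.2 V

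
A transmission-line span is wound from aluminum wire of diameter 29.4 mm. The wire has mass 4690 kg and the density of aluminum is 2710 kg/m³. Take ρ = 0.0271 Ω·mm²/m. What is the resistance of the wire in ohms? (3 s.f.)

0.102 Ω

ρ = 0.0271 Ω·mm²/m = 2.71×10^-8 Ω·m
A = π(d/2)² = π(1.4700e-02 m)² = 6.7887e-04 m²
L = m/(density·A) = 4690/(2710×6.7887e-04) = 2549 m
R = ρL/A = (2.71×10^-8)(2549)/(6.7887e-04) = 0.102 Ω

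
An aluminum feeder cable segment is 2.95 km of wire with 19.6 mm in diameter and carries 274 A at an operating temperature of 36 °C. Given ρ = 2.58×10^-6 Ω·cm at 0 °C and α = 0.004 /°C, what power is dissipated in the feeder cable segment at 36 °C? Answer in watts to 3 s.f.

21700 W

ρ = 2.58×10^-6 Ω·cm = 2.58×10^-8 Ω·m
A = π(d/2)² = π(9.8000e-03 m)² = 3.017e-04 m²
R₍0₎ = ρL/A = (2.58×10^-8)(2950)/(3.017e-04) = 0.2523 Ω
R₍36₎ = R₍0₎(1 + αΔT) = 0.2523 × (1 + 0.004×36) = 0.2886 Ω
P = I²R = (274)² × 0.2886 = 21700 W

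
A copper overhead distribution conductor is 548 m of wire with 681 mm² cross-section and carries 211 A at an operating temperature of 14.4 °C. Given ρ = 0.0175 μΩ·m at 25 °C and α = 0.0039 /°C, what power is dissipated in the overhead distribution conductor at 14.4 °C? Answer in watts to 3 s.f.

ρ = 0.0175 μΩ·m = 1.75×10^-8 Ω·m
A = 681 mm² = 6.810e-04 m²
R₍25₎ = ρL/A = (1.75×10^-8)(548)/(6.810e-04) = 0.01408 Ω
R₍14.4₎ = R₍25₎(1 + αΔT) = 0.01408 × (1 + 0.0039×-10.6) = 0.0135 Ω
P = I²R = (211)² × 0.0135 = 601 W

601 W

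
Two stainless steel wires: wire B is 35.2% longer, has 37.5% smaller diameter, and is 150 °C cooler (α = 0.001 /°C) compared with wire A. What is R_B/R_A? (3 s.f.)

R ∝ ρL/d² with ρ ∝ (1+αΔT), so R_B/R_A = (1 + 35.2/100) × (1 − 37.5/100)⁻² × (1 − 0.001×150)
= 1.352 × 2.56 × 0.85 = 2.94

2.94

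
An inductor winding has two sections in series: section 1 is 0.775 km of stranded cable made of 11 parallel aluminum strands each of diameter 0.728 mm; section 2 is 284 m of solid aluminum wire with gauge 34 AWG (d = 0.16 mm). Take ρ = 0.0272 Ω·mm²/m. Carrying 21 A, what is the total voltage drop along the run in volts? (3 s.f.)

8160 V

ρ = 0.0272 Ω·mm²/m = 2.72×10^-8 Ω·m
Section 1: A_strand = π(3.6400e-04)² = 4.162e-07 m²; R₁ = ρL/(N·A_s) = (2.72×10^-8)(775)/(11×4.162e-07) = 4.604 Ω
Section 2: A = π(0.16/2 mm)² = π(8.0000e-05 m)² = 2.011e-08 m²
R₂ = (2.72×10^-8)(284)/(2.011e-08) = 384.2 Ω
R = R₁ + R₂ = 388.8 Ω
V = IR = 21 × 388.8 = 8160 V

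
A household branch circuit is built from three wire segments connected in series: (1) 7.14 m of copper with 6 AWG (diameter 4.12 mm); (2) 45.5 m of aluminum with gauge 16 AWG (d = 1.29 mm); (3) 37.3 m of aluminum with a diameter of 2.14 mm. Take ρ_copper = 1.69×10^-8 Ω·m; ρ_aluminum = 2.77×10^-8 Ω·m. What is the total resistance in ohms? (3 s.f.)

1.26 Ω

Seg 1: A = π(4.12/2 mm)² = π(2.0600e-03 m)² = 1.333e-05 m²
R_1 = (1.69×10^-8)(7.14)/(1.333e-05) = 0.009051 Ω
Seg 2: A = π(1.29/2 mm)² = π(6.4500e-04 m)² = 1.307e-06 m²
R_2 = (2.77×10^-8)(45.5)/(1.307e-06) = 0.9643 Ω
Seg 3: A = π(d/2)² = π(1.0700e-03 m)² = 3.597e-06 m²
R_3 = (2.77×10^-8)(37.3)/(3.597e-06) = 0.2873 Ω
R_total = R_1 + R_2 + R_3 = 1.26 Ω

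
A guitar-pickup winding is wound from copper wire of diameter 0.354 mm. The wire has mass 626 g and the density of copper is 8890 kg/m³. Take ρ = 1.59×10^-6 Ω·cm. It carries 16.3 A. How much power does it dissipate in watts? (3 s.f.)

ρ = 1.59×10^-6 Ω·cm = 1.59×10^-8 Ω·m
A = π(d/2)² = π(1.7700e-04 m)² = 9.8423e-08 m²
L = m/(density·A) = 0.626/(8890×9.8423e-08) = 715.4 m
R = ρL/A = (1.59×10^-8)(715.4)/(9.8423e-08) = 115.6 Ω
P = I²R = (16.3)² × 115.6 = 30700 W

30700 W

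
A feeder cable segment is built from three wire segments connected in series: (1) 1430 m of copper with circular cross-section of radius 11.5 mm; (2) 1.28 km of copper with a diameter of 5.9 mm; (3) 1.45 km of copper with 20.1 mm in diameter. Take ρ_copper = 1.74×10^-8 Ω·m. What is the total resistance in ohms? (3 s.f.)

Seg 1: A = πr² = π(1.1500e-02 m)² = 4.155e-04 m²
R_1 = (1.74×10^-8)(1430)/(4.155e-04) = 0.05989 Ω
Seg 2: A = π(d/2)² = π(2.9500e-03 m)² = 2.734e-05 m²
R_2 = (1.74×10^-8)(1280)/(2.734e-05) = 0.8146 Ω
Seg 3: A = π(d/2)² = π(1.0050e-02 m)² = 3.173e-04 m²
R_3 = (1.74×10^-8)(1450)/(3.173e-04) = 0.07951 Ω
R_total = R_1 + R_2 + R_3 = 0.954 Ω

0.954 Ω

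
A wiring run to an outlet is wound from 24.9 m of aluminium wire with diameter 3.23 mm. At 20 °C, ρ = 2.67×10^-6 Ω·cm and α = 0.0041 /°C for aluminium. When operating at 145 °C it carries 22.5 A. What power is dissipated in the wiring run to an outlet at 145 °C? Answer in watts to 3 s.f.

ρ = 2.67×10^-6 Ω·cm = 2.67×10^-8 Ω·m
A = π(d/2)² = π(1.6150e-03 m)² = 8.194e-06 m²
R₍20₎ = ρL/A = (2.67×10^-8)(24.9)/(8.194e-06) = 0.08114 Ω
R₍145₎ = R₍20₎(1 + αΔT) = 0.08114 × (1 + 0.0041×125) = 0.1227 Ω
P = I²R = (22.5)² × 0.1227 = 62.1 W

62.1 W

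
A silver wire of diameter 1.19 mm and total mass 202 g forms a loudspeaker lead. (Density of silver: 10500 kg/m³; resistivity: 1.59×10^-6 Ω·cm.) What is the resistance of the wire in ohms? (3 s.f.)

ρ = 1.59×10^-6 Ω·cm = 1.59×10^-8 Ω·m
A = π(d/2)² = π(5.9500e-04 m)² = 1.1122e-06 m²
L = m/(density·A) = 0.202/(10500×1.1122e-06) = 17.3 m
R = ρL/A = (1.59×10^-8)(17.3)/(1.1122e-06) = 0.247 Ω

0.247 Ω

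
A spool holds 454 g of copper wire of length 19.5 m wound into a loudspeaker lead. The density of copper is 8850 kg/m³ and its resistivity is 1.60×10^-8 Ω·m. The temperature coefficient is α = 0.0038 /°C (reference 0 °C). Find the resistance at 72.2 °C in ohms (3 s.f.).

0.151 Ω

A = m/(density·L) = 0.454/(8850×19.5) = 2.6307e-06 m²
R = ρL/A = (1.60×10^-8)(19.5)/(2.6307e-06) = 0.1186 Ω
R(72.2 °C) = 0.1186 × (1 + 0.0038×72.2) = 0.151 Ω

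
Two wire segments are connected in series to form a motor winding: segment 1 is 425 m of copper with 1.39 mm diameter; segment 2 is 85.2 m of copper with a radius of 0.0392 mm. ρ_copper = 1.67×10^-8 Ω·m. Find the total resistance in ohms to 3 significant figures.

299 Ω

Segment 1: A = π(d/2)² = π(6.9500e-04 m)² = 1.517e-06 m²
R₁ = ρL/A = (1.67×10^-8)(425)/(1.517e-06) = 4.677 Ω
Segment 2: A = πr² = π(3.9200e-05 m)² = 4.827e-09 m²
R₂ = (1.67×10^-8)(85.2)/(4.827e-09) = 294.7 Ω
R = R₁ + R₂ = 299 Ω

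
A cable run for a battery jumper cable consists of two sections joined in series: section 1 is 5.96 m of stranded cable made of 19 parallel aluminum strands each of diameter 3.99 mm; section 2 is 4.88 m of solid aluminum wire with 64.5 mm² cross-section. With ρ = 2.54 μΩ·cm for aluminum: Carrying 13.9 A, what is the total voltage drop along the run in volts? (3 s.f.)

ρ = 2.54 μΩ·cm = 2.54×10^-8 Ω·m
Section 1: A_strand = π(1.9950e-03)² = 1.250e-05 m²; R₁ = ρL/(N·A_s) = (2.54×10^-8)(5.96)/(19×1.250e-05) = 6.372×10^-4 Ω
Section 2: A = 64.5 mm² = 6.450e-05 m²
R₂ = (2.54×10^-8)(4.88)/(6.450e-05) = 0.001922 Ω
R = R₁ + R₂ = 0.002559 Ω
V = IR = 13.9 × 0.002559 = 0.0356 V

0.0356 V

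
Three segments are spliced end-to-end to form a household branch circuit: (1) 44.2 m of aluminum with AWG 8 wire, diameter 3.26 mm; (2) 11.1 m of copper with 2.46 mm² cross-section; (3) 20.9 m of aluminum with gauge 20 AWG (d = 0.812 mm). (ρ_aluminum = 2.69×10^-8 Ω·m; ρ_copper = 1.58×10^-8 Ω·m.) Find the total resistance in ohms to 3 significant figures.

1.30 Ω

Seg 1: A = π(3.26/2 mm)² = π(1.6300e-03 m)² = 8.347e-06 m²
R_1 = (2.69×10^-8)(44.2)/(8.347e-06) = 0.1424 Ω
Seg 2: A = 2.46 mm² = 2.460e-06 m²
R_2 = (1.58×10^-8)(11.1)/(2.460e-06) = 0.07129 Ω
Seg 3: A = π(0.812/2 mm)² = π(4.0600e-04 m)² = 5.178e-07 m²
R_3 = (2.69×10^-8)(20.9)/(5.178e-07) = 1.086 Ω
R_total = R_1 + R_2 + R_3 = 1.30 Ω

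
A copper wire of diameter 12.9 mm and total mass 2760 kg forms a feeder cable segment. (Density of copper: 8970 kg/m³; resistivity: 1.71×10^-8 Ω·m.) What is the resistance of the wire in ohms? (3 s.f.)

A = π(d/2)² = π(6.4500e-03 m)² = 1.3070e-04 m²
L = m/(density·A) = 2760/(8970×1.3070e-04) = 2354 m
R = ρL/A = (1.71×10^-8)(2354)/(1.3070e-04) = 0.308 Ω

0.308 Ω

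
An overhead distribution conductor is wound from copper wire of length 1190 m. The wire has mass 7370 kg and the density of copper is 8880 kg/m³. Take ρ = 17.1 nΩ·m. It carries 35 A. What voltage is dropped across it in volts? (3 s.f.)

1.02 V

ρ = 17.1 nΩ·m = 1.71×10^-8 Ω·m
A = m/(density·L) = 7370/(8880×1190) = 6.9744e-04 m²
R = ρL/A = (1.71×10^-8)(1190)/(6.9744e-04) = 0.02918 Ω
V = IR = 35 × 0.02918 = 1.02 V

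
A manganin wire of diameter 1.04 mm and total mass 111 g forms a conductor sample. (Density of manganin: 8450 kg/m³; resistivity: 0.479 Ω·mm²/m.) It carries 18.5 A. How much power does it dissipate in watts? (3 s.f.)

ρ = 0.479 Ω·mm²/m = 4.79×10^-7 Ω·m
A = π(d/2)² = π(5.2000e-04 m)² = 8.4949e-07 m²
L = m/(density·A) = 0.111/(8450×8.4949e-07) = 15.46 m
R = ρL/A = (4.79×10^-7)(15.46)/(8.4949e-07) = 8.719 Ω
P = I²R = (18.5)² × 8.719 = 2980 W

2980 W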